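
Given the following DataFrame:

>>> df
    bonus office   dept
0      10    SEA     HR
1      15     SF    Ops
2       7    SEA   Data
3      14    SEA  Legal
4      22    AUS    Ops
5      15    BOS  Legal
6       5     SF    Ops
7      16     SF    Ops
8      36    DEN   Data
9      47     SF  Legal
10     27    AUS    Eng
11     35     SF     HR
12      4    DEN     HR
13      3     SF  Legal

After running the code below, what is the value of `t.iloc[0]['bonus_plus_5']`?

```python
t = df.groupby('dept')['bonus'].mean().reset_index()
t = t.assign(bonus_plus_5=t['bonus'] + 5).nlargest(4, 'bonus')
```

group by dept, mean of bonus:
dept
Data     21.500000
Eng      27.000000
HR       16.333333
Legal    19.750000
Ops      14.500000
Name: bonus, dtype: float64
reset_index():
    dept      bonus
0   Data  21.500000
1    Eng  27.000000
2     HR  16.333333
3  Legal  19.750000
4    Ops  14.500000
add column bonus_plus_5 = t['bonus'] + 5:
    dept      bonus  bonus_plus_5
0   Data  21.500000     26.500000
1    Eng  27.000000     32.000000
2     HR  16.333333     21.333333
3  Legal  19.750000     24.750000
4    Ops  14.500000     19.500000
take 4 rows with largest bonus:
    dept      bonus  bonus_plus_5
1    Eng  27.000000     32.000000
0   Data  21.500000     26.500000
3  Legal  19.750000     24.750000
2     HR  16.333333     21.333333
Reading off the value at position 0, column 'bonus_plus_5', we get 32.0.

32.0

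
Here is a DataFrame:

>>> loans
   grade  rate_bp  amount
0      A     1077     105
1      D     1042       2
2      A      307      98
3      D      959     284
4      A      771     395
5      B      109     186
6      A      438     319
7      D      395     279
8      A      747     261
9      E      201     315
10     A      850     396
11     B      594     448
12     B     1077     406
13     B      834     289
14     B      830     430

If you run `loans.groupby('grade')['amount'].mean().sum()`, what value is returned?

group by grade, mean of amount:
grade
A    262.333333
B    351.800000
D    188.333333
E    315.000000
Name: amount, dtype: float64
So sum() = 1117.46666667.

1117.46666667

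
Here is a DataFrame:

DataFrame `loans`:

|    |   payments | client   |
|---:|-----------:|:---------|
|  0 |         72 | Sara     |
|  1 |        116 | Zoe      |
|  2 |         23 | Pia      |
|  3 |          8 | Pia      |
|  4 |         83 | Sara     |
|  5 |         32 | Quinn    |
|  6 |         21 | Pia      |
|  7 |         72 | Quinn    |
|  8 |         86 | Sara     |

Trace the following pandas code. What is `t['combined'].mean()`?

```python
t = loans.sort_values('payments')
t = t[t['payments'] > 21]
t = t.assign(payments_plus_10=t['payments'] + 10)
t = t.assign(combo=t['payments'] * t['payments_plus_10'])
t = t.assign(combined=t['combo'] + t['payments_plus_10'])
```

6436.57142857

sort by payments:
   payments client
3         8    Pia
6        21    Pia
2        23    Pia
5        32  Quinn
0        72   Sara
7        72  Quinn
4        83   Sara
8        86   Sara
1       116    Zoe
filter rows where payments > 21:
   payments client
2        23    Pia
5        32  Quinn
0        72   Sara
7        72  Quinn
4        83   Sara
8        86   Sara
1       116    Zoe
add column payments_plus_10 = t['payments'] + 10:
   payments client  payments_plus_10
2        23    Pia                33
5        32  Quinn                42
0        72   Sara                82
7        72  Quinn                82
4        83   Sara                93
8        86   Sara                96
1       116    Zoe               126
add column combo = t['payments'] * t['payments_plus_10']:
   payments client  payments_plus_10  combo
2        23    Pia                33    759
5        32  Quinn                42   1344
0        72   Sara                82   5904
7        72  Quinn                82   5904
4        83   Sara                93   7719
8        86   Sara                96   8256
1       116    Zoe               126  14616
add column combined = t['combo'] + t['payments_plus_10']:
   payments client  payments_plus_10  combo  combined
2        23    Pia                33    759       792
5        32  Quinn                42   1344      1386
0        72   Sara                82   5904      5986
7        72  Quinn                82   5904      5986
4        83   Sara                93   7719      7812
8        86   Sara                96   8256      8352
1       116    Zoe               126  14616     14742
The mean of column 'combined' is 6436.57142857.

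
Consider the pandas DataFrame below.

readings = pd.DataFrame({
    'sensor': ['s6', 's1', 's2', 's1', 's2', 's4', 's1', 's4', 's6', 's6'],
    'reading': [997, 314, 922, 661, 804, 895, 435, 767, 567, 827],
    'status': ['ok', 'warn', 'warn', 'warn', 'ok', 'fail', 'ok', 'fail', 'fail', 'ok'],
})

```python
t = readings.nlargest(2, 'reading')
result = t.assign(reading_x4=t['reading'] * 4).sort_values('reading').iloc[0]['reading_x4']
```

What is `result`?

3688

take 2 rows with largest reading:
  sensor  reading status
0     s6      997     ok
2     s2      922   warn
add column reading_x4 = t['reading'] * 4:
  sensor  reading status  reading_x4
0     s6      997     ok        3988
2     s2      922   warn        3688
sort by reading:
  sensor  reading status  reading_x4
2     s2      922   warn        3688
0     s6      997     ok        3988
The value at position 0, column 'reading_x4' is 3688.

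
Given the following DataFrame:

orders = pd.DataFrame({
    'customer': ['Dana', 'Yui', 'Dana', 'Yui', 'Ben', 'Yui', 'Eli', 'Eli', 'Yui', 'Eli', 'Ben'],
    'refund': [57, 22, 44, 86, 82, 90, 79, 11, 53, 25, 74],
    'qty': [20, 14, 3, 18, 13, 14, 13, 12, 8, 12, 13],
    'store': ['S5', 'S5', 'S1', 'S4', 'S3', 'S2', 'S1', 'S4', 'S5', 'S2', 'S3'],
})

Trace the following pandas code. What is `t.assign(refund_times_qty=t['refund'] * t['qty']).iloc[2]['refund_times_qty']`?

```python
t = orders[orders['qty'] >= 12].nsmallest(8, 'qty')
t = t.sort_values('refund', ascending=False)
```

1066

filter rows where qty >= 12:
   customer  refund  qty store
0      Dana      57   20    S5
1       Yui      22   14    S5
3       Yui      86   18    S4
4       Ben      82   13    S3
5       Yui      90   14    S2
6       Eli      79   13    S1
7       Eli      11   12    S4
9       Eli      25   12    S2
10      Ben      74   13    S3
take 8 rows with smallest qty:
   customer  refund  qty store
7       Eli      11   12    S4
9       Eli      25   12    S2
4       Ben      82   13    S3
6       Eli      79   13    S1
10      Ben      74   13    S3
1       Yui      22   14    S5
5       Yui      90   14    S2
3       Yui      86   18    S4
sort by refund descending:
   customer  refund  qty store
5       Yui      90   14    S2
3       Yui      86   18    S4
4       Ben      82   13    S3
6       Eli      79   13    S1
10      Ben      74   13    S3
9       Eli      25   12    S2
1       Yui      22   14    S5
7       Eli      11   12    S4
add column refund_times_qty = t['refund'] * t['qty']:
   customer  refund  qty store  refund_times_qty
5       Yui      90   14    S2              1260
3       Yui      86   18    S4              1548
4       Ben      82   13    S3              1066
6       Eli      79   13    S1              1027
10      Ben      74   13    S3               962
9       Eli      25   12    S2               300
1       Yui      22   14    S5               308
7       Eli      11   12    S4               132
The value at position 2, column 'refund_times_qty' is 1066.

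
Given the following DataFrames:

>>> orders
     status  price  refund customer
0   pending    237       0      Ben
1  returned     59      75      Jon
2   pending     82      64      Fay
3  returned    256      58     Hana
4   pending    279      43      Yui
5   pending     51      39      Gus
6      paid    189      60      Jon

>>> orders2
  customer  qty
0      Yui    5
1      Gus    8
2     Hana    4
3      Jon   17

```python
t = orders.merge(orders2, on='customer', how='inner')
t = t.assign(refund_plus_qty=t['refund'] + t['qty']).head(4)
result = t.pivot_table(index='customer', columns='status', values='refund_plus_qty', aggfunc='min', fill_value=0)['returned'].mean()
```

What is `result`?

merge on 'customer' (how='inner') → 5 rows:
     status  price  refund customer  qty
0  returned     59      75      Jon   17
1  returned    256      58     Hana    4
2   pending    279      43      Yui    5
3   pending     51      39      Gus    8
4      paid    189      60      Jon   17
add column refund_plus_qty = t['refund'] + t['qty']:
     status  price  refund customer  qty  refund_plus_qty
0  returned     59      75      Jon   17               92
1  returned    256      58     Hana    4               62
2   pending    279      43      Yui    5               48
3   pending     51      39      Gus    8               47
4      paid    189      60      Jon   17               77
take first 4 rows:
     status  price  refund customer  qty  refund_plus_qty
0  returned     59      75      Jon   17               92
1  returned    256      58     Hana    4               62
2   pending    279      43      Yui    5               48
3   pending     51      39      Gus    8               47
pivot: rows=customer, cols=status, min(refund_plus_qty):
status    pending  returned
customer                   
Gus            47         0
Hana            0        62
Jon             0        92
Yui            48         0

38.5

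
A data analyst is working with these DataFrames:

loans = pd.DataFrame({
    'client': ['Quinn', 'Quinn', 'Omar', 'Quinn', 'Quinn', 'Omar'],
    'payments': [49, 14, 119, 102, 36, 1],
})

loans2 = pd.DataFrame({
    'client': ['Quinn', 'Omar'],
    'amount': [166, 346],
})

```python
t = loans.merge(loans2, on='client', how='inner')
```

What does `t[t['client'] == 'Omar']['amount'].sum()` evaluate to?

merge on 'client' (how='inner') → 6 rows:
  client  payments  amount
0  Quinn        49     166
1  Quinn        14     166
2   Omar       119     346
3  Quinn       102     166
4  Quinn        36     166
5   Omar         1     346
filter rows where client == 'Omar':
  client  payments  amount
2   Omar       119     346
5   Omar         1     346
Finally, sum of column 'amount' = 692.

692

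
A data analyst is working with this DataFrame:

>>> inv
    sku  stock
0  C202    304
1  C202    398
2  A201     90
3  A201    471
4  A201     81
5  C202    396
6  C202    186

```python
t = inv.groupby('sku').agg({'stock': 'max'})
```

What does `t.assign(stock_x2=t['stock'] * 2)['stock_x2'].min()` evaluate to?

group by sku, max of stock:
      stock
sku        
A201    471
C202    398
add column stock_x2 = t['stock'] * 2:
      stock  stock_x2
sku                  
A201    471       942
C202    398       796

796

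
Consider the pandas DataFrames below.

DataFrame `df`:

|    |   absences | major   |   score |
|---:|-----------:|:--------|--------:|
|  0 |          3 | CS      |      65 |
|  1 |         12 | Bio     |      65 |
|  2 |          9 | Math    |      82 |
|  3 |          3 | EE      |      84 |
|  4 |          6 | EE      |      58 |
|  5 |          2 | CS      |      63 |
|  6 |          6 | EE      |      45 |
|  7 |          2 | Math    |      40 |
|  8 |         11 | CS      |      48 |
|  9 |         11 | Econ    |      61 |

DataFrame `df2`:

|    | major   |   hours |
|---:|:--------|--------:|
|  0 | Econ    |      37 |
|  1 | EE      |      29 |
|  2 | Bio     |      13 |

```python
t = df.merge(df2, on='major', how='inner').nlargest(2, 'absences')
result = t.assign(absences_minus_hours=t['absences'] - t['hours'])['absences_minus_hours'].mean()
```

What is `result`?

-13.5

merge on 'major' (how='inner') → 5 rows:
   absences major  score  hours
0        12   Bio     65     13
1         3    EE     84     29
2         6    EE     58     29
3         6    EE     45     29
4        11  Econ     61     37
take 2 rows with largest absences:
   absences major  score  hours
0        12   Bio     65     13
4        11  Econ     61     37
add column absences_minus_hours = t['absences'] - t['hours']:
   absences major  score  hours  absences_minus_hours
0        12   Bio     65     13                    -1
4        11  Econ     61     37                   -26
Then the mean of column 'absences_minus_hours': -13.5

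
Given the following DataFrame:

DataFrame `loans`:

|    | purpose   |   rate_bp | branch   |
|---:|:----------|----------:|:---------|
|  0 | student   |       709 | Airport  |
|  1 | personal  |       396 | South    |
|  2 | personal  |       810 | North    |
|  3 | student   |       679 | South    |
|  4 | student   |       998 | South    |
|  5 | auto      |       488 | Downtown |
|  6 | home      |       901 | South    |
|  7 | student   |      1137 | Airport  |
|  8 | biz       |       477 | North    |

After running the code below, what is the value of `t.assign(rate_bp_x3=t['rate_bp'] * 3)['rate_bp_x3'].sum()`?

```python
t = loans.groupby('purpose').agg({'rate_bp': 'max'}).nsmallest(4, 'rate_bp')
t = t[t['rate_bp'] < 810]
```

2895

group by purpose, max of rate_bp:
          rate_bp
purpose          
auto          488
biz           477
home          901
personal      810
student      1137
take 4 rows with smallest rate_bp:
          rate_bp
purpose          
biz           477
auto          488
personal      810
home          901
filter rows where rate_bp < 810:
         rate_bp
purpose         
biz          477
auto         488
add column rate_bp_x3 = t['rate_bp'] * 3:
         rate_bp  rate_bp_x3
purpose                     
biz          477        1431
auto         488        1464
Hence 2895.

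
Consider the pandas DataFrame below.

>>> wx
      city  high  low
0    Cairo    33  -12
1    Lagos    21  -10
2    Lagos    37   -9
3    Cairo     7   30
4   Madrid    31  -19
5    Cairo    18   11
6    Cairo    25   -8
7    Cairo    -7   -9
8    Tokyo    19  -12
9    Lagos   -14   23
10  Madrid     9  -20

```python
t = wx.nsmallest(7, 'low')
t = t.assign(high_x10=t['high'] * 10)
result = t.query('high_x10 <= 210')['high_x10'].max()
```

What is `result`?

take 7 rows with smallest low:
      city  high  low
10  Madrid     9  -20
4   Madrid    31  -19
0    Cairo    33  -12
8    Tokyo    19  -12
1    Lagos    21  -10
2    Lagos    37   -9
7    Cairo    -7   -9
add column high_x10 = t['high'] * 10:
      city  high  low  high_x10
10  Madrid     9  -20        90
4   Madrid    31  -19       310
0    Cairo    33  -12       330
8    Tokyo    19  -12       190
1    Lagos    21  -10       210
2    Lagos    37   -9       370
7    Cairo    -7   -9       -70
filter rows where high_x10 <= 210:
      city  high  low  high_x10
10  Madrid     9  -20        90
8    Tokyo    19  -12       190
1    Lagos    21  -10       210
7    Cairo    -7   -9       -70

210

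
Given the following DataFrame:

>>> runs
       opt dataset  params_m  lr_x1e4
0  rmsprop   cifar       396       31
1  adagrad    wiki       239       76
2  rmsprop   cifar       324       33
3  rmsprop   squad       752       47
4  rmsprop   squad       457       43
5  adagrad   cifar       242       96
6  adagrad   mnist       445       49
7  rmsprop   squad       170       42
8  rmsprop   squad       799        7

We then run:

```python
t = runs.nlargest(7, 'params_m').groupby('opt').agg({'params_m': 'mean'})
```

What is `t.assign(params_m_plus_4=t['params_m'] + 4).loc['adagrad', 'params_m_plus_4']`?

347.5

take 7 rows with largest params_m:
       opt dataset  params_m  lr_x1e4
8  rmsprop   squad       799        7
3  rmsprop   squad       752       47
4  rmsprop   squad       457       43
6  adagrad   mnist       445       49
0  rmsprop   cifar       396       31
2  rmsprop   cifar       324       33
5  adagrad   cifar       242       96
group by opt, mean of params_m:
         params_m
opt              
adagrad     343.5
rmsprop     545.6
add column params_m_plus_4 = t['params_m'] + 4:
         params_m  params_m_plus_4
opt                               
adagrad     343.5            347.5
rmsprop     545.6            549.6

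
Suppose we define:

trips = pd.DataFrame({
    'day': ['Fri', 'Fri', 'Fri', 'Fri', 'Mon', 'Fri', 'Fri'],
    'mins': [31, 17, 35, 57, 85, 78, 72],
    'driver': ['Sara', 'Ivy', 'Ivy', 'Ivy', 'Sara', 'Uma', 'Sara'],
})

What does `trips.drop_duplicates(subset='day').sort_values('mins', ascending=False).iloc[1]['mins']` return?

31

drop duplicate day (keep=first):
   day  mins driver
0  Fri    31   Sara
4  Mon    85   Sara
sort by mins descending:
   day  mins driver
4  Mon    85   Sara
0  Fri    31   Sara
Reading off the value at position 1, column 'mins', we get 31.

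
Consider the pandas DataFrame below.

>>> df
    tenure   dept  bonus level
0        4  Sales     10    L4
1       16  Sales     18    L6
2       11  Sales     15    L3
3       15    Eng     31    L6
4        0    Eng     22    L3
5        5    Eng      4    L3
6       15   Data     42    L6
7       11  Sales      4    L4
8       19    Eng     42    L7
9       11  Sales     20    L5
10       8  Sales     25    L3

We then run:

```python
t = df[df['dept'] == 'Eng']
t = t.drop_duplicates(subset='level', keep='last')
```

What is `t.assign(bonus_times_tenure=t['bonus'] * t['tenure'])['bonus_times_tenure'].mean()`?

427.666666667

filter rows where dept == 'Eng':
   tenure dept  bonus level
3      15  Eng     31    L6
4       0  Eng     22    L3
5       5  Eng      4    L3
8      19  Eng     42    L7
drop duplicate level (keep=last):
   tenure dept  bonus level
3      15  Eng     31    L6
5       5  Eng      4    L3
8      19  Eng     42    L7
add column bonus_times_tenure = t['bonus'] * t['tenure']:
   tenure dept  bonus level  bonus_times_tenure
3      15  Eng     31    L6                 465
5       5  Eng      4    L3                  20
8      19  Eng     42    L7                 798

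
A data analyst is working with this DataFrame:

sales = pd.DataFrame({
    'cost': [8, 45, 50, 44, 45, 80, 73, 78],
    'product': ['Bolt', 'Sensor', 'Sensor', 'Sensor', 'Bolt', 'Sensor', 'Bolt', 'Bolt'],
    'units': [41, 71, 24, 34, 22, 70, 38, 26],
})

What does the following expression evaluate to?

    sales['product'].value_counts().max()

4

value_counts of product:
product
Bolt      4
Sensor    4
Name: count, dtype: int64
max of the resulting series → 4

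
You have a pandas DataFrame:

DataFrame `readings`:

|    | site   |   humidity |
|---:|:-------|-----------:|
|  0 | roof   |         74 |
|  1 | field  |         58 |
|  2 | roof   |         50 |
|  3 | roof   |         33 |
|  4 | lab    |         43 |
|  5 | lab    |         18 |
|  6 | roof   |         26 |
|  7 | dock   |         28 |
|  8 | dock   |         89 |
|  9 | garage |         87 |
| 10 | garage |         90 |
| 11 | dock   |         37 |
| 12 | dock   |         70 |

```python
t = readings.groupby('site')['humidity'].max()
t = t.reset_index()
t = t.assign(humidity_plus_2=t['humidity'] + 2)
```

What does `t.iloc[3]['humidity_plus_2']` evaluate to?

45

group by site, max of humidity:
site
dock      89
field     58
garage    90
lab       43
roof      74
Name: humidity, dtype: int64
reset_index():
     site  humidity
0    dock        89
1   field        58
2  garage        90
3     lab        43
4    roof        74
add column humidity_plus_2 = t['humidity'] + 2:
     site  humidity  humidity_plus_2
0    dock        89               91
1   field        58               60
2  garage        90               92
3     lab        43               45
4    roof        74               76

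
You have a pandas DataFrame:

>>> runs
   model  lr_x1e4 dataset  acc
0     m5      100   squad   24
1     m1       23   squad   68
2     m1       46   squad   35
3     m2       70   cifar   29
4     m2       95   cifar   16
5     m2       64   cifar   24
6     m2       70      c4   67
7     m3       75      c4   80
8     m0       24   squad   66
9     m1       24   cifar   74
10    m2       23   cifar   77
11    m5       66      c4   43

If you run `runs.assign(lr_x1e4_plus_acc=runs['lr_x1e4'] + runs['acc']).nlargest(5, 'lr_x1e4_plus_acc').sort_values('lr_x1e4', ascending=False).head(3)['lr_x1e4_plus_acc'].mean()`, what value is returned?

add column lr_x1e4_plus_acc = runs['lr_x1e4'] + runs['acc']:
   model  lr_x1e4 dataset  acc  lr_x1e4_plus_acc
0     m5      100   squad   24               124
1     m1       23   squad   68                91
2     m1       46   squad   35                81
3     m2       70   cifar   29                99
4     m2       95   cifar   16               111
5     m2       64   cifar   24                88
6     m2       70      c4   67               137
7     m3       75      c4   80               155
8     m0       24   squad   66                90
9     m1       24   cifar   74                98
10    m2       23   cifar   77               100
11    m5       66      c4   43               109
take 5 rows with largest lr_x1e4_plus_acc:
   model  lr_x1e4 dataset  acc  lr_x1e4_plus_acc
7     m3       75      c4   80               155
6     m2       70      c4   67               137
0     m5      100   squad   24               124
4     m2       95   cifar   16               111
11    m5       66      c4   43               109
sort by lr_x1e4 descending:
   model  lr_x1e4 dataset  acc  lr_x1e4_plus_acc
0     m5      100   squad   24               124
4     m2       95   cifar   16               111
7     m3       75      c4   80               155
6     m2       70      c4   67               137
11    m5       66      c4   43               109
take first 3 rows:
  model  lr_x1e4 dataset  acc  lr_x1e4_plus_acc
0    m5      100   squad   24               124
4    m2       95   cifar   16               111
7    m3       75      c4   80               155

130.0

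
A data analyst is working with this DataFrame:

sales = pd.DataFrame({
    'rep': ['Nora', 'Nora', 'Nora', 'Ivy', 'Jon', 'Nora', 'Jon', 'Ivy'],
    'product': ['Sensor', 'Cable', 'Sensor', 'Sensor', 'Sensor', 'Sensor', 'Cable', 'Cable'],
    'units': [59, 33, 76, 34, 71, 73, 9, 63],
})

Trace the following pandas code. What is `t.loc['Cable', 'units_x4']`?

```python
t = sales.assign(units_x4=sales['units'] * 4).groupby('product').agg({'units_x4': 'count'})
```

3

add column units_x4 = sales['units'] * 4:
    rep product  units  units_x4
0  Nora  Sensor     59       236
1  Nora   Cable     33       132
2  Nora  Sensor     76       304
3   Ivy  Sensor     34       136
4   Jon  Sensor     71       284
5  Nora  Sensor     73       292
6   Jon   Cable      9        36
7   Ivy   Cable     63       252
group by product, count of units_x4:
         units_x4
product          
Cable           3
Sensor          5
Hence 3.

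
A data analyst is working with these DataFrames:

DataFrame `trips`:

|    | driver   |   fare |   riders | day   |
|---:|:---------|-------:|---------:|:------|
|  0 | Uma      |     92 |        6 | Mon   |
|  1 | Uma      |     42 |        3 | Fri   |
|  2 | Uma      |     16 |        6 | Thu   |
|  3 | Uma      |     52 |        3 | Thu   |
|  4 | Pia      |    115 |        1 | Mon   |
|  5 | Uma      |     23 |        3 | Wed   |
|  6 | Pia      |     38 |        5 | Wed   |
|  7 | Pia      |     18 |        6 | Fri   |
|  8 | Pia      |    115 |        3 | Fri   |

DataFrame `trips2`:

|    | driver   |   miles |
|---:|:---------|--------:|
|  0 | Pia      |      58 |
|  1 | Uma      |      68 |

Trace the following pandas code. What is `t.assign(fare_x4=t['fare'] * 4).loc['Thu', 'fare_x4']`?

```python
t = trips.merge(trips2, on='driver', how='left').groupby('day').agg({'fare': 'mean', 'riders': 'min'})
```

136.0

merge on 'driver' (how='left') → 9 rows:
  driver  fare  riders  day  miles
0    Uma    92       6  Mon     68
1    Uma    42       3  Fri     68
2    Uma    16       6  Thu     68
3    Uma    52       3  Thu     68
4    Pia   115       1  Mon     58
5    Uma    23       3  Wed     68
6    Pia    38       5  Wed     58
7    Pia    18       6  Fri     58
8    Pia   115       3  Fri     58
group by day: mean(fare), min(riders):
           fare  riders
day                    
Fri   58.333333       3
Mon  103.500000       1
Thu   34.000000       3
Wed   30.500000       3
add column fare_x4 = t['fare'] * 4:
           fare  riders     fare_x4
day                                
Fri   58.333333       3  233.333333
Mon  103.500000       1  414.000000
Thu   34.000000       3  136.000000
Wed   30.500000       3  122.000000
Reading off the value at row 'Thu', column 'fare_x4', we get 136.0.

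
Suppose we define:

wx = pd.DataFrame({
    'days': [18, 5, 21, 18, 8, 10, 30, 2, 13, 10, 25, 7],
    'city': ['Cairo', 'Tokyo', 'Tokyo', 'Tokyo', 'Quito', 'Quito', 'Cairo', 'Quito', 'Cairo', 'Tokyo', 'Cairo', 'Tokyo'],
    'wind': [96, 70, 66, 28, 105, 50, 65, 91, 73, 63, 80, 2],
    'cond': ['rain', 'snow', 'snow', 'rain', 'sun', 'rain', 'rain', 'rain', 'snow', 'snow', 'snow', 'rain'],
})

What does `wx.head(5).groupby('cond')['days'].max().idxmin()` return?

take first 5 rows:
   days   city  wind  cond
0    18  Cairo    96  rain
1     5  Tokyo    70  snow
2    21  Tokyo    66  snow
3    18  Tokyo    28  rain
4     8  Quito   105   sun
group by cond, max of days:
cond
rain    18
snow    21
sun      8
Name: days, dtype: int64
Hence sun.

sun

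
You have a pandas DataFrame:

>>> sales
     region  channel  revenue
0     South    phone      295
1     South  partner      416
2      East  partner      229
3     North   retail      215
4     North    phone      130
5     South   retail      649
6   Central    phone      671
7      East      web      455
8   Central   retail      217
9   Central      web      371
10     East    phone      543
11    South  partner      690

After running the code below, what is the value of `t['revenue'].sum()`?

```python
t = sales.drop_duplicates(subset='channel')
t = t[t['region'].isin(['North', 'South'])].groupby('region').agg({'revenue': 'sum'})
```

926

drop duplicate channel (keep=first):
  region  channel  revenue
0  South    phone      295
1  South  partner      416
3  North   retail      215
7   East      web      455
filter rows where region in ['North', 'South']:
  region  channel  revenue
0  South    phone      295
1  South  partner      416
3  North   retail      215
group by region, sum of revenue:
        revenue
region         
North       215
South       711
So sum() = 926.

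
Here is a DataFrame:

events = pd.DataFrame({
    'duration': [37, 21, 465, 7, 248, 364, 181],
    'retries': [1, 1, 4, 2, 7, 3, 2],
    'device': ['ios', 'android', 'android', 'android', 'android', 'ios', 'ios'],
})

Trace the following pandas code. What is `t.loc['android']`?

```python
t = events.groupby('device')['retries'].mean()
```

group by device, mean of retries:
device
android    3.5
ios        2.0
Name: retries, dtype: float64

3.5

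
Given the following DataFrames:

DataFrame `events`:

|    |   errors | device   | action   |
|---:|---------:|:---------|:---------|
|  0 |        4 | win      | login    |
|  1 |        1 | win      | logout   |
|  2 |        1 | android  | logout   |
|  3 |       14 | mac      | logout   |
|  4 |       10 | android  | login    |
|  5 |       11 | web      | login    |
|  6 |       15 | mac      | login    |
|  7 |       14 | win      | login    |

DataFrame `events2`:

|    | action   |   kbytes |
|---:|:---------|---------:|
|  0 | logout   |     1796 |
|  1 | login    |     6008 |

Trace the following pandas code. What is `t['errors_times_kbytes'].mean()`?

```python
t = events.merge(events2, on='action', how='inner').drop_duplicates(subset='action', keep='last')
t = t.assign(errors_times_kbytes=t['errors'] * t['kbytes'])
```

54628.0

merge on 'action' (how='inner') → 8 rows:
   errors   device  action  kbytes
0       4      win   login    6008
1       1      win  logout    1796
2       1  android  logout    1796
3      14      mac  logout    1796
4      10  android   login    6008
5      11      web   login    6008
6      15      mac   login    6008
7      14      win   login    6008
drop duplicate action (keep=last):
   errors device  action  kbytes
3      14    mac  logout    1796
7      14    win   login    6008
add column errors_times_kbytes = t['errors'] * t['kbytes']:
   errors device  action  kbytes  errors_times_kbytes
3      14    mac  logout    1796                25144
7      14    win   login    6008                84112
mean of column 'errors_times_kbytes' → 54628.0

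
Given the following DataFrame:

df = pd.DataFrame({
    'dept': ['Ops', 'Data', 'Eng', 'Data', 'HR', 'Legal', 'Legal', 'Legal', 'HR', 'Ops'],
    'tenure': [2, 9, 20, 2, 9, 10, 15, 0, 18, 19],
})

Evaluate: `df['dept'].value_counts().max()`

3

value_counts of dept:
dept
Legal    3
Ops      2
Data     2
HR       2
Eng      1
Name: count, dtype: int64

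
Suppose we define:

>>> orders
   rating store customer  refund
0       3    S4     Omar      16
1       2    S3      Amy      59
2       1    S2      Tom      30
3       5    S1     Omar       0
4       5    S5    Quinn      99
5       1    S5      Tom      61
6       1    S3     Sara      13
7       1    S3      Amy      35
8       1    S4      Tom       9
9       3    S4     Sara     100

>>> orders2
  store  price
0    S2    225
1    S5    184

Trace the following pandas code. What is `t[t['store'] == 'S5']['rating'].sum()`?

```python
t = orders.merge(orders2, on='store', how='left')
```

merge on 'store' (how='left') → 10 rows:
   rating store customer  refund  price
0       3    S4     Omar      16    NaN
1       2    S3      Amy      59    NaN
2       1    S2      Tom      30  225.0
3       5    S1     Omar       0    NaN
4       5    S5    Quinn      99  184.0
5       1    S5      Tom      61  184.0
6       1    S3     Sara      13    NaN
7       1    S3      Amy      35    NaN
8       1    S4      Tom       9    NaN
9       3    S4     Sara     100    NaN
filter rows where store == 'S5':
   rating store customer  refund  price
4       5    S5    Quinn      99  184.0
5       1    S5      Tom      61  184.0
sum of column 'rating' → 6

6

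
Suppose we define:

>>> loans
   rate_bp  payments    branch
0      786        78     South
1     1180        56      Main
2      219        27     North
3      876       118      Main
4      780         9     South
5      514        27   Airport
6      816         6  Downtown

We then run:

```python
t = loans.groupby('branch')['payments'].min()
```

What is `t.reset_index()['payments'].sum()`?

group by branch, min of payments:
branch
Airport     27
Downtown     6
Main        56
North       27
South        9
Name: payments, dtype: int64
reset_index():
     branch  payments
0   Airport        27
1  Downtown         6
2      Main        56
3     North        27
4     South         9
So sum() = 125.

125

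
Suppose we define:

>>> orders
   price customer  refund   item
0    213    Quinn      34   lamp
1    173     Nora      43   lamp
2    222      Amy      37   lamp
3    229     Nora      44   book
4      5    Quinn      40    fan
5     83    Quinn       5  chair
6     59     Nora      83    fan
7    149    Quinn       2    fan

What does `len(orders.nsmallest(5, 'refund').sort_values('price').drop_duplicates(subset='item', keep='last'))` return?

take 5 rows with smallest refund:
   price customer  refund   item
7    149    Quinn       2    fan
5     83    Quinn       5  chair
0    213    Quinn      34   lamp
2    222      Amy      37   lamp
4      5    Quinn      40    fan
sort by price:
   price customer  refund   item
4      5    Quinn      40    fan
5     83    Quinn       5  chair
7    149    Quinn       2    fan
0    213    Quinn      34   lamp
2    222      Amy      37   lamp
drop duplicate item (keep=last):
   price customer  refund   item
5     83    Quinn       5  chair
7    149    Quinn       2    fan
2    222      Amy      37   lamp
number of rows → 3

3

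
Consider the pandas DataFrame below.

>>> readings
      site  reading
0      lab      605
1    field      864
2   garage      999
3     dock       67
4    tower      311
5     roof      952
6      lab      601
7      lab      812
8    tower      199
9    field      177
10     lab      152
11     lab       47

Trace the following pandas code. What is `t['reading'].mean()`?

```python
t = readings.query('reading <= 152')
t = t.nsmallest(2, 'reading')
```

filter rows where reading <= 152:
    site  reading
3   dock       67
10   lab      152
11   lab       47
take 2 rows with smallest reading:
    site  reading
11   lab       47
3   dock       67

57.0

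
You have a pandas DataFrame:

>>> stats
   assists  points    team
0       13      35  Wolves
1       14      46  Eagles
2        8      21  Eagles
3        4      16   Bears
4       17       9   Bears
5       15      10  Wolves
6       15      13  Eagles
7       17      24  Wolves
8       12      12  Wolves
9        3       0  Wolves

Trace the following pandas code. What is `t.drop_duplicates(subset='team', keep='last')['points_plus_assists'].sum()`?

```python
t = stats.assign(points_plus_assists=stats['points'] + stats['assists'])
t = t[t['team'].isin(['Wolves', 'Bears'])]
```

add column points_plus_assists = stats['points'] + stats['assists']:
   assists  points    team  points_plus_assists
0       13      35  Wolves                   48
1       14      46  Eagles                   60
2        8      21  Eagles                   29
3        4      16   Bears                   20
4       17       9   Bears                   26
5       15      10  Wolves                   25
6       15      13  Eagles                   28
7       17      24  Wolves                   41
8       12      12  Wolves                   24
9        3       0  Wolves                    3
filter rows where team in ['Wolves', 'Bears']:
   assists  points    team  points_plus_assists
0       13      35  Wolves                   48
3        4      16   Bears                   20
4       17       9   Bears                   26
5       15      10  Wolves                   25
7       17      24  Wolves                   41
8       12      12  Wolves                   24
9        3       0  Wolves                    3
drop duplicate team (keep=last):
   assists  points    team  points_plus_assists
4       17       9   Bears                   26
9        3       0  Wolves                    3

29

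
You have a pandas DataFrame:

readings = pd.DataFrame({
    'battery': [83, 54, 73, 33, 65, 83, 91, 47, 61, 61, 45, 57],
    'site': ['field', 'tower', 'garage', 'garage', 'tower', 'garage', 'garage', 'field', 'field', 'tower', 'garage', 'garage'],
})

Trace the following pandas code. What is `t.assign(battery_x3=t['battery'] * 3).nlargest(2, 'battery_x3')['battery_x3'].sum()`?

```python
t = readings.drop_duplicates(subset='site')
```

drop duplicate site (keep=first):
   battery    site
0       83   field
1       54   tower
2       73  garage
add column battery_x3 = t['battery'] * 3:
   battery    site  battery_x3
0       83   field         249
1       54   tower         162
2       73  garage         219
take 2 rows with largest battery_x3:
   battery    site  battery_x3
0       83   field         249
2       73  garage         219
Then the sum of column 'battery_x3': 468

468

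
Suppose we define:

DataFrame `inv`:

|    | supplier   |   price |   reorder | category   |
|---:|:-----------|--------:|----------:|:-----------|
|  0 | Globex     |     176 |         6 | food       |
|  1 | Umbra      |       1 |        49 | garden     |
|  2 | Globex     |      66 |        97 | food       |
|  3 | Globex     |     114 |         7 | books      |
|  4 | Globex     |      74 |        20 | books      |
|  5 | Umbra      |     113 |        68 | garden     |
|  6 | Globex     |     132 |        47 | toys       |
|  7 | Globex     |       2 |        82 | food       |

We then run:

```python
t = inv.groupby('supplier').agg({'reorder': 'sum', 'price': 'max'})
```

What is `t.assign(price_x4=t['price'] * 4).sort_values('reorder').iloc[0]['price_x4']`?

group by supplier: sum(reorder), max(price):
          reorder  price
supplier                
Globex        259    176
Umbra         117    113
add column price_x4 = t['price'] * 4:
          reorder  price  price_x4
supplier                          
Globex        259    176       704
Umbra         117    113       452
sort by reorder:
          reorder  price  price_x4
supplier                          
Umbra         117    113       452
Globex        259    176       704

452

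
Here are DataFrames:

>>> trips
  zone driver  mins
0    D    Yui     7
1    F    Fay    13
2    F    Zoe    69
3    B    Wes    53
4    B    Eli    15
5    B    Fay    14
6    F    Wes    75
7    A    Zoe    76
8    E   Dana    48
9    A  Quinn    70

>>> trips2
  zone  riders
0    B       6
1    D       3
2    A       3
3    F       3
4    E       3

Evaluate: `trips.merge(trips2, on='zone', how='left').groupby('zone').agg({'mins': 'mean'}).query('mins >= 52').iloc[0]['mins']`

73.0

merge on 'zone' (how='left') → 10 rows:
  zone driver  mins  riders
0    D    Yui     7       3
1    F    Fay    13       3
2    F    Zoe    69       3
3    B    Wes    53       6
4    B    Eli    15       6
5    B    Fay    14       6
6    F    Wes    75       3
7    A    Zoe    76       3
8    E   Dana    48       3
9    A  Quinn    70       3
group by zone, mean of mins:
           mins
zone           
A     73.000000
B     27.333333
D      7.000000
E     48.000000
F     52.333333
filter rows where mins >= 52:
           mins
zone           
A     73.000000
F     52.333333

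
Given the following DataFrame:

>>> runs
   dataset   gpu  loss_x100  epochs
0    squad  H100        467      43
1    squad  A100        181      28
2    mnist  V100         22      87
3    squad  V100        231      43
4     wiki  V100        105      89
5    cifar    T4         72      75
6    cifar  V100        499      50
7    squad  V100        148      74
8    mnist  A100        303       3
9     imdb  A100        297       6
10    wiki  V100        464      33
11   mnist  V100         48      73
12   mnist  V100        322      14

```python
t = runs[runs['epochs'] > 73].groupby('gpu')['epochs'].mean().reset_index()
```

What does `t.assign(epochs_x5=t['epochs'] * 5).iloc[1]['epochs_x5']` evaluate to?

416.666666667

filter rows where epochs > 73:
  dataset   gpu  loss_x100  epochs
2   mnist  V100         22      87
4    wiki  V100        105      89
5   cifar    T4         72      75
7   squad  V100        148      74
group by gpu, mean of epochs:
gpu
T4      75.000000
V100    83.333333
Name: epochs, dtype: float64
reset_index():
    gpu     epochs
0    T4  75.000000
1  V100  83.333333
add column epochs_x5 = t['epochs'] * 5:
    gpu     epochs   epochs_x5
0    T4  75.000000  375.000000
1  V100  83.333333  416.666667
Hence 416.666666667.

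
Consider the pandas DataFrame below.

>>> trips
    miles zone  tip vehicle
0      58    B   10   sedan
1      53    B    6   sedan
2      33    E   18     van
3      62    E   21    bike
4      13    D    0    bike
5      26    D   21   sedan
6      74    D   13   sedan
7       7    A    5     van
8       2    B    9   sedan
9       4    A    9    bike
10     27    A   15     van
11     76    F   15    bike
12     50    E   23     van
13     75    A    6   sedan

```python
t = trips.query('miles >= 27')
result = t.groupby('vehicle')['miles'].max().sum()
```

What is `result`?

filter rows where miles >= 27:
    miles zone  tip vehicle
0      58    B   10   sedan
1      53    B    6   sedan
2      33    E   18     van
3      62    E   21    bike
6      74    D   13   sedan
10     27    A   15     van
11     76    F   15    bike
12     50    E   23     van
13     75    A    6   sedan
group by vehicle, max of miles:
vehicle
bike     76
sedan    75
van      50
Name: miles, dtype: int64

201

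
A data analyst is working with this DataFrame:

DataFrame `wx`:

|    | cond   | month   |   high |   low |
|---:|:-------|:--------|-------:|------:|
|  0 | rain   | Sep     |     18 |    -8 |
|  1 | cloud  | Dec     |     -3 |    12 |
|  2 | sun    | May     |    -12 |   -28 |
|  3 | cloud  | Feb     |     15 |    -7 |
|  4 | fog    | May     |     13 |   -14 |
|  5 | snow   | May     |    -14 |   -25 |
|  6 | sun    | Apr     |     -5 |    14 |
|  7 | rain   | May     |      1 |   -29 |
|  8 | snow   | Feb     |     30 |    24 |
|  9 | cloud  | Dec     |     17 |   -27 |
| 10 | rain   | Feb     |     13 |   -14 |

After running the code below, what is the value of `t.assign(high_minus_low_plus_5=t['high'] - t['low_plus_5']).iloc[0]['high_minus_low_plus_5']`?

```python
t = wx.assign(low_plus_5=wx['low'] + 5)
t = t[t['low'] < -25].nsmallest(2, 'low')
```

add column low_plus_5 = wx['low'] + 5:
     cond month  high  low  low_plus_5
0    rain   Sep    18   -8          -3
1   cloud   Dec    -3   12          17
2     sun   May   -12  -28         -23
3   cloud   Feb    15   -7          -2
4     fog   May    13  -14          -9
5    snow   May   -14  -25         -20
6     sun   Apr    -5   14          19
7    rain   May     1  -29         -24
8    snow   Feb    30   24          29
9   cloud   Dec    17  -27         -22
10   rain   Feb    13  -14          -9
filter rows where low < -25:
    cond month  high  low  low_plus_5
2    sun   May   -12  -28         -23
7   rain   May     1  -29         -24
9  cloud   Dec    17  -27         -22
take 2 rows with smallest low:
   cond month  high  low  low_plus_5
7  rain   May     1  -29         -24
2   sun   May   -12  -28         -23
add column high_minus_low_plus_5 = t['high'] - t['low_plus_5']:
   cond month  high  low  low_plus_5  high_minus_low_plus_5
7  rain   May     1  -29         -24                     25
2   sun   May   -12  -28         -23                     11
Then the value at position 0, column 'high_minus_low_plus_5': 25

25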